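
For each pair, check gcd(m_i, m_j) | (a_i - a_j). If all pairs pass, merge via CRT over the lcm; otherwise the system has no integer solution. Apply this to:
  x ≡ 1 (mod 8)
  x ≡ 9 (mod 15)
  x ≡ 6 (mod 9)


Moduli 8, 15, 9 are not pairwise coprime, so CRT works modulo lcm(m_i) when all pairwise compatibility conditions hold.
Pairwise compatibility: gcd(m_i, m_j) must divide a_i - a_j for every pair.
Merge one congruence at a time:
  Start: x ≡ 1 (mod 8).
  Combine with x ≡ 9 (mod 15): gcd(8, 15) = 1; 9 - 1 = 8, which IS divisible by 1, so compatible.
    Write x = 1 + 8·t and substitute into x ≡ 9 (mod 15): 8·t ≡ 9 − 1 = 8 (mod 15).
    The inverse of 8 mod 15 is 2 (since 8·2 = 16 = 1·15 + 1), so t ≡ 2·8 = 16 ≡ 1 (mod 15).
    Then x = 1 + 8·1 = 9, valid modulo lcm(8, 15) = 120: x ≡ 9 (mod 120).
  Combine with x ≡ 6 (mod 9): gcd(120, 9) = 3; 6 - 9 = -3, which IS divisible by 3, so compatible.
    Write x = 9 + 120·t and substitute into x ≡ 6 (mod 9): 120·t ≡ 6 − 9 = -3 (mod 9).
    Divide the congruence (and modulus) by g = 3: 40·t ≡ -1 (mod 3).
    Reduce coefficients mod 3: 1·t ≡ 2 (mod 3).
    So t ≡ 2 (mod 3).
    Then x = 9 + 120·2 = 249, valid modulo lcm(120, 9) = 360: x ≡ 249 (mod 360).
Verify: 249 mod 8 = 1, 249 mod 15 = 9, 249 mod 9 = 6.

x ≡ 249 (mod 360).


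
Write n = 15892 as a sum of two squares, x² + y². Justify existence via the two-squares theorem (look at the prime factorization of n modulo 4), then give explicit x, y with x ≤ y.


Step 1: Factor n = 15892 = 2^2 · 29 · 137.
Step 2: Check the mod-4 condition on each prime factor: 2 = 2 (special); 29 ≡ 1 (mod 4), exponent 1; 137 ≡ 1 (mod 4), exponent 1.
All primes ≡ 3 (mod 4) appear to even exponent (or don't appear), so by the two-squares theorem n IS expressible as a sum of two squares.
Step 3: Build a representation. Group n = k² · m with k = 2 and m = 29 · 137 = 3973 (a product of primes ≡ 1 (mod 4)); a representation of m scales to one of n via (k·x)² + (k·y)² = k²(x² + y²). Each prime p ≡ 1 (mod 4) is itself a sum of two squares; find a² by testing p − a² for a perfect square:
  29: 29 − 1² = 28, 29 − 2² = 25 = 5² ⇒ 29 = 2² + 5².
  137: 137 − 1² = 136, 137 − 2² = 133, 137 − 3² = 128, 137 − 4² = 121 = 11² ⇒ 137 = 4² + 11².
  Combine using the Brahmagupta–Fibonacci identity (a² + b²)(c² + d²) = (ac − bd)² + (ad + bc)² = (ac + bd)² + (ad − bc)²:
  29 · 137 = 3973: from (2² + 5²)(4² + 11²), take (2·4 − 5·11, 2·11 + 5·4) = (8 − 55, 22 + 20) = (-47, 42); dropping signs (only squares matter) gives (47, 42); check 47² + 42² = 2209 + 1764 = 3973 ✓.
  Scale by k = 2: (2·47, 2·42) = (94, 84).
Step 4: Order so x ≤ y and verify: 84² + 94² = 7056 + 8836 = 15892 = n. ✓

n = 15892 = 84² + 94² (one valid representation with x ≤ y).


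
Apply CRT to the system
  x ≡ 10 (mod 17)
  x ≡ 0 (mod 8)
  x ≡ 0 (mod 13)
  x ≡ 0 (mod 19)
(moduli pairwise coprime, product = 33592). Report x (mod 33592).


Product of moduli M = 17 · 8 · 13 · 19 = 33592.
Merge one congruence at a time:
  Start: x ≡ 10 (mod 17).
  Combine with x ≡ 0 (mod 8); new modulus lcm = 136.
    Write x = 10 + 17·t and substitute into x ≡ 0 (mod 8): 17·t ≡ 0 − 10 = -10 (mod 8).
    Reduce coefficients mod 8: 1·t ≡ 6 (mod 8).
    So t ≡ 6 (mod 8).
    Then x = 10 + 17·6 = 112, valid modulo lcm(17, 8) = 136: x ≡ 112 (mod 136).
  Combine with x ≡ 0 (mod 13); new modulus lcm = 1768.
    Write x = 112 + 136·t and substitute into x ≡ 0 (mod 13): 136·t ≡ 0 − 112 = -112 (mod 13).
    Reduce coefficients mod 13: 6·t ≡ 5 (mod 13).
    The inverse of 6 mod 13 is 11 (since 6·11 = 66 = 5·13 + 1), so t ≡ 11·5 = 55 ≡ 3 (mod 13).
    Then x = 112 + 136·3 = 520, valid modulo lcm(136, 13) = 1768: x ≡ 520 (mod 1768).
  Combine with x ≡ 0 (mod 19); new modulus lcm = 33592.
    Write x = 520 + 1768·t and substitute into x ≡ 0 (mod 19): 1768·t ≡ 0 − 520 = -520 (mod 19).
    Reduce coefficients mod 19: 1·t ≡ 12 (mod 19).
    So t ≡ 12 (mod 19).
    Then x = 520 + 1768·12 = 21736, valid modulo lcm(1768, 19) = 33592: x ≡ 21736 (mod 33592).
Verify against each original: 21736 mod 17 = 10, 21736 mod 8 = 0, 21736 mod 13 = 0, 21736 mod 19 = 0.

x ≡ 21736 (mod 33592).


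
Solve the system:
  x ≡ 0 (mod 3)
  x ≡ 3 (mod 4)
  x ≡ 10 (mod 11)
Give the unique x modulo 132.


Moduli 3, 4, 11 are pairwise coprime; by CRT there is a unique solution modulo M = 3 · 4 · 11 = 132.
Solve pairwise, accumulating the modulus:
  Start with x ≡ 0 (mod 3).
  Combine with x ≡ 3 (mod 4): since gcd(3, 4) = 1, we get a unique residue mod 12.
    Write x = 0 + 3·t and substitute into x ≡ 3 (mod 4): 3·t ≡ 3 − 0 = 3 (mod 4).
    The inverse of 3 mod 4 is 3 (since 3·3 = 9 = 2·4 + 1), so t ≡ 3·3 = 9 ≡ 1 (mod 4).
    Then x = 0 + 3·1 = 3, valid modulo lcm(3, 4) = 12: x ≡ 3 (mod 12).
  Combine with x ≡ 10 (mod 11): since gcd(12, 11) = 1, we get a unique residue mod 132.
    Write x = 3 + 12·t and substitute into x ≡ 10 (mod 11): 12·t ≡ 10 − 3 = 7 (mod 11).
    Reduce coefficients mod 11: 1·t ≡ 7 (mod 11).
    So t ≡ 7 (mod 11).
    Then x = 3 + 12·7 = 87, valid modulo lcm(12, 11) = 132: x ≡ 87 (mod 132).
Verify: 87 mod 3 = 0 ✓, 87 mod 4 = 3 ✓, 87 mod 11 = 10 ✓.

x ≡ 87 (mod 132).


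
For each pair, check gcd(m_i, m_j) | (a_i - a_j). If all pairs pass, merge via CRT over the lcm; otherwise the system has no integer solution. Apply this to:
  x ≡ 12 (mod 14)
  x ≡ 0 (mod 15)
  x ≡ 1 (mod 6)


Moduli 14, 15, 6 are not pairwise coprime, so CRT works modulo lcm(m_i) when all pairwise compatibility conditions hold.
Pairwise compatibility: gcd(m_i, m_j) must divide a_i - a_j for every pair.
Merge one congruence at a time:
  Start: x ≡ 12 (mod 14).
  Combine with x ≡ 0 (mod 15): gcd(14, 15) = 1; 0 - 12 = -12, which IS divisible by 1, so compatible.
    Write x = 12 + 14·t and substitute into x ≡ 0 (mod 15): 14·t ≡ 0 − 12 = -12 (mod 15).
    Reduce coefficients mod 15: 14·t ≡ 3 (mod 15).
    The inverse of 14 mod 15 is 14 (since 14·14 = 196 = 13·15 + 1), so t ≡ 14·3 = 42 ≡ 12 (mod 15).
    Then x = 12 + 14·12 = 180, valid modulo lcm(14, 15) = 210: x ≡ 180 (mod 210).
  Combine with x ≡ 1 (mod 6): gcd(210, 6) = 6, and 1 - 180 = -179 is NOT divisible by 6.
    ⇒ system is inconsistent (no integer solution).

No solution (the system is inconsistent).


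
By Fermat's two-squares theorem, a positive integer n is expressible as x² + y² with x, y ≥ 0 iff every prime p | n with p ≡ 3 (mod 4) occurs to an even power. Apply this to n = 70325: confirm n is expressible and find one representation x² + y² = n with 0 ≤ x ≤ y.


Step 1: Factor n = 70325 = 5^2 · 29 · 97.
Step 2: Check the mod-4 condition on each prime factor: 5 ≡ 1 (mod 4), exponent 2; 29 ≡ 1 (mod 4), exponent 1; 97 ≡ 1 (mod 4), exponent 1.
All primes ≡ 3 (mod 4) appear to even exponent (or don't appear), so by the two-squares theorem n IS expressible as a sum of two squares.
Step 3: Build a representation. Group n = k² · m with k = 5 and m = 29 · 97 = 2813 (a product of primes ≡ 1 (mod 4)); a representation of m scales to one of n via (k·x)² + (k·y)² = k²(x² + y²). Each prime p ≡ 1 (mod 4) is itself a sum of two squares; find a² by testing p − a² for a perfect square:
  29: 29 − 1² = 28, 29 − 2² = 25 = 5² ⇒ 29 = 2² + 5².
  97: 97 − 1² = 96, 97 − 2² = 93, 97 − 3² = 88, 97 − 4² = 81 = 9² ⇒ 97 = 4² + 9².
  Combine using the Brahmagupta–Fibonacci identity (a² + b²)(c² + d²) = (ac − bd)² + (ad + bc)² = (ac + bd)² + (ad − bc)²:
  29 · 97 = 2813: from (2² + 5²)(4² + 9²), take (2·4 − 5·9, 2·9 + 5·4) = (8 − 45, 18 + 20) = (-37, 38); dropping signs (only squares matter) gives (37, 38); check 37² + 38² = 1369 + 1444 = 2813 ✓.
  Scale by k = 5: (5·37, 5·38) = (185, 190).
Step 4: Order so x ≤ y and verify: 185² + 190² = 34225 + 36100 = 70325 = n. ✓

n = 70325 = 185² + 190² (one valid representation with x ≤ y).


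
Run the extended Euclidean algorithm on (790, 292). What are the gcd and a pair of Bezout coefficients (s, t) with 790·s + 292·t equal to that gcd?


Euclidean algorithm on (790, 292) — divide until remainder is 0:
  790 = 2 · 292 + 206
  292 = 1 · 206 + 86
  206 = 2 · 86 + 34
  86 = 2 · 34 + 18
  34 = 1 · 18 + 16
  18 = 1 · 16 + 2
  16 = 8 · 2 + 0
gcd(790, 292) = 2.
Track Bezout coefficients alongside the remainders: start with r₀ = 790 = a·1 + b·0 (s = 1, t = 0) and r₁ = 292 = a·0 + b·1 (s = 0, t = 1); each new remainder r_{k+1} = r_{k-1} − q_k·r_k inherits s_{k+1} = s_{k-1} − q_k·s_k, t_{k+1} = t_{k-1} − q_k·t_k, so r_k = a·s_k + b·t_k at every step:
  q = 2: r = 206, s = 1 − 2·0 = 1, t = 0 − 2·1 = -2  (check: 790·1 + 292·(-2) = 206)
  q = 1: r = 86, s = 0 − 1·1 = -1, t = 1 − 1·(-2) = 3  (check: 790·(-1) + 292·3 = 86)
  q = 2: r = 34, s = 1 − 2·(-1) = 3, t = -2 − 2·3 = -8  (check: 790·3 + 292·(-8) = 34)
  q = 2: r = 18, s = -1 − 2·3 = -7, t = 3 − 2·(-8) = 19  (check: 790·(-7) + 292·19 = 18)
  q = 1: r = 16, s = 3 − 1·(-7) = 10, t = -8 − 1·19 = -27  (check: 790·10 + 292·(-27) = 16)
  q = 1: r = 2, s = -7 − 1·10 = -17, t = 19 − 1·(-27) = 46  (check: 790·(-17) + 292·46 = 2)
The row with r = 2 (the gcd) gives the Bezout coefficients s = -17, t = 46.
Result: 790 · (-17) + 292 · (46) = 2.

gcd(790, 292) = 2; s = -17, t = 46 (check: 790·(-17) + 292·46 = 2).


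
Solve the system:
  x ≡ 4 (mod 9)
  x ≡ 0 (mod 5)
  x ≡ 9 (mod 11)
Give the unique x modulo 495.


Moduli 9, 5, 11 are pairwise coprime; by CRT there is a unique solution modulo M = 9 · 5 · 11 = 495.
Solve pairwise, accumulating the modulus:
  Start with x ≡ 4 (mod 9).
  Combine with x ≡ 0 (mod 5): since gcd(9, 5) = 1, we get a unique residue mod 45.
    Write x = 4 + 9·t and substitute into x ≡ 0 (mod 5): 9·t ≡ 0 − 4 = -4 (mod 5).
    Reduce coefficients mod 5: 4·t ≡ 1 (mod 5).
    The inverse of 4 mod 5 is 4 (since 4·4 = 16 = 3·5 + 1), so t ≡ 4·1 = 4 ≡ 4 (mod 5).
    Then x = 4 + 9·4 = 40, valid modulo lcm(9, 5) = 45: x ≡ 40 (mod 45).
  Combine with x ≡ 9 (mod 11): since gcd(45, 11) = 1, we get a unique residue mod 495.
    Write x = 40 + 45·t and substitute into x ≡ 9 (mod 11): 45·t ≡ 9 − 40 = -31 (mod 11).
    Reduce coefficients mod 11: 1·t ≡ 2 (mod 11).
    So t ≡ 2 (mod 11).
    Then x = 40 + 45·2 = 130, valid modulo lcm(45, 11) = 495: x ≡ 130 (mod 495).
Verify: 130 mod 9 = 4 ✓, 130 mod 5 = 0 ✓, 130 mod 11 = 9 ✓.

x ≡ 130 (mod 495).


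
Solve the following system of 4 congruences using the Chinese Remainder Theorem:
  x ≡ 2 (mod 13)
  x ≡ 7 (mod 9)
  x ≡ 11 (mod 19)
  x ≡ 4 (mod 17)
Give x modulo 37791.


Product of moduli M = 13 · 9 · 19 · 17 = 37791.
Merge one congruence at a time:
  Start: x ≡ 2 (mod 13).
  Combine with x ≡ 7 (mod 9); new modulus lcm = 117.
    Write x = 2 + 13·t and substitute into x ≡ 7 (mod 9): 13·t ≡ 7 − 2 = 5 (mod 9).
    Reduce coefficients mod 9: 4·t ≡ 5 (mod 9).
    The inverse of 4 mod 9 is 7 (since 4·7 = 28 = 3·9 + 1), so t ≡ 7·5 = 35 ≡ 8 (mod 9).
    Then x = 2 + 13·8 = 106, valid modulo lcm(13, 9) = 117: x ≡ 106 (mod 117).
  Combine with x ≡ 11 (mod 19); new modulus lcm = 2223.
    Write x = 106 + 117·t and substitute into x ≡ 11 (mod 19): 117·t ≡ 11 − 106 = -95 (mod 19).
    Reduce coefficients mod 19: 3·t ≡ 0 (mod 19).
    The inverse of 3 mod 19 is 13 (since 3·13 = 39 = 2·19 + 1), so t ≡ 13·0 = 0 ≡ 0 (mod 19).
    Then x = 106 + 117·0 = 106, valid modulo lcm(117, 19) = 2223: x ≡ 106 (mod 2223).
  Combine with x ≡ 4 (mod 17); new modulus lcm = 37791.
    Write x = 106 + 2223·t and substitute into x ≡ 4 (mod 17): 2223·t ≡ 4 − 106 = -102 (mod 17).
    Reduce coefficients mod 17: 13·t ≡ 0 (mod 17).
    The inverse of 13 mod 17 is 4 (since 13·4 = 52 = 3·17 + 1), so t ≡ 4·0 = 0 ≡ 0 (mod 17).
    Then x = 106 + 2223·0 = 106, valid modulo lcm(2223, 17) = 37791: x ≡ 106 (mod 37791).
Verify against each original: 106 mod 13 = 2, 106 mod 9 = 7, 106 mod 19 = 11, 106 mod 17 = 4.

x ≡ 106 (mod 37791).


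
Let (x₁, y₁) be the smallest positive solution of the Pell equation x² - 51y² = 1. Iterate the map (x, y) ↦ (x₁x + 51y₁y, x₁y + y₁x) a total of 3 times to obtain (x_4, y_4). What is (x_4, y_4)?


Step 1: Find the fundamental solution (x₁, y₁) of x² - 51y² = 1.
  Expand √51 as a continued fraction. a₀ = ⌊√51⌋ = 7; iterate m_{k+1} = d_k·a_k − m_k, d_{k+1} = (51 − m_{k+1}²)/d_k, a_{k+1} = ⌊(a₀ + m_{k+1})/d_{k+1}⌋ (starting m₀ = 0, d₀ = 1), with convergents p_k = a_k·p_{k-1} + p_{k-2}, q_k = a_k·q_{k-1} + q_{k-2} (p₋₁ = 1, q₋₁ = 0):
  k = 0: a₀ = 7; p₀/q₀ = 7/1; p₀² − 51·q₀² = 49 − 51 = -2.
  k = 1: m = 7, d = 2, a = ⌊(7 + 7)/2⌋ = 7; p/q = (7·7 + 1)/(7·1 + 0) = 50/7; p² − 51·q² = 2500 − 2499 = 1.
  The first convergent with p² − 51·q² = 1 gives the fundamental solution (x₁, y₁) = (50, 7).
Step 2: Apply the recurrence (x_{n+1}, y_{n+1}) = (x₁x_n + 51y₁y_n, x₁y_n + y₁x_n) repeatedly.
  From (x_1, y_1) = (50, 7): x_2 = 50·50 + 51·7·7 = 4999; y_2 = 50·7 + 7·50 = 700.
  From (x_2, y_2) = (4999, 700): x_3 = 50·4999 + 51·7·700 = 499850; y_3 = 50·700 + 7·4999 = 69993.
  From (x_3, y_3) = (499850, 69993): x_4 = 50·499850 + 51·7·69993 = 49980001; y_4 = 50·69993 + 7·499850 = 6998600.
Step 3: Verify x_4² - 51·y_4² = 2498000499960001 - 2498000499960000 = 1 (should be 1). ✓

(x_1, y_1) = (50, 7); (x_4, y_4) = (49980001, 6998600).


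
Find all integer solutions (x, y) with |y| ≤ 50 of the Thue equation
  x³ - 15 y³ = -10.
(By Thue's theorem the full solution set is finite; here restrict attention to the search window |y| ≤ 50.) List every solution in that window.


The equation is x³ - 15y³ = -10. For fixed y, x³ = 15·y³ − 10, so a solution requires the RHS to be a perfect cube.
Strategy: iterate y from -50 to 50, compute RHS = 15·y³ − 10, and check whether it is a (positive or negative) perfect cube.
Check small values of y:
  y = 0: RHS = -10 is not a perfect cube.
  y = 1: RHS = 5 is not a perfect cube.
  y = -1: RHS = -25 is not a perfect cube.
  y = 2: RHS = 110 is not a perfect cube.
  y = -2: RHS = -130 is not a perfect cube.
  y = 3: RHS = 395 is not a perfect cube.
  y = -3: RHS = -415 is not a perfect cube.
Continuing the search up to |y| = 50 finds no solutions either.
No (x, y) in the scanned range satisfies the equation.

No integer solutions with |y| ≤ 50.


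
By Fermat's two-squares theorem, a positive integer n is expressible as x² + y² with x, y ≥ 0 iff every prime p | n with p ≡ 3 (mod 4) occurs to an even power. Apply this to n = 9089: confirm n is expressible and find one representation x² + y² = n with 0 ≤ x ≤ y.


Step 1: Factor n = 9089 = 61 · 149.
Step 2: Check the mod-4 condition on each prime factor: 61 ≡ 1 (mod 4), exponent 1; 149 ≡ 1 (mod 4), exponent 1.
All primes ≡ 3 (mod 4) appear to even exponent (or don't appear), so by the two-squares theorem n IS expressible as a sum of two squares.
Step 3: Build a representation. Here n = 61 · 149 is a product of primes ≡ 1 (mod 4). Each prime p ≡ 1 (mod 4) is itself a sum of two squares; find a² by testing p − a² for a perfect square:
  61: 61 − 1² = 60, 61 − 2² = 57, 61 − 3² = 52, 61 − 4² = 45, 61 − 5² = 36 = 6² ⇒ 61 = 5² + 6².
  149: 149 − 1² = 148, 149 − 2² = 145, 149 − 3² = 140, 149 − 4² = 133, 149 − 5² = 124, 149 − 6² = 113, 149 − 7² = 100 = 10² ⇒ 149 = 7² + 10².
  Combine using the Brahmagupta–Fibonacci identity (a² + b²)(c² + d²) = (ac − bd)² + (ad + bc)² = (ac + bd)² + (ad − bc)²:
  61 · 149 = 9089: from (5² + 6²)(7² + 10²), take (5·7 − 6·10, 5·10 + 6·7) = (35 − 60, 50 + 42) = (-25, 92); dropping signs (only squares matter) gives (25, 92); check 25² + 92² = 625 + 8464 = 9089 ✓.
Step 4: Order so x ≤ y and verify: 25² + 92² = 625 + 8464 = 9089 = n. ✓

n = 9089 = 25² + 92² (one valid representation with x ≤ y).


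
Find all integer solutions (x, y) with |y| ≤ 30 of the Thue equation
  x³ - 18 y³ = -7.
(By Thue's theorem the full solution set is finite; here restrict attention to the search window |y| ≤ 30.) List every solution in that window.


The equation is x³ - 18y³ = -7. For fixed y, x³ = 18·y³ − 7, so a solution requires the RHS to be a perfect cube.
Strategy: iterate y from -30 to 30, compute RHS = 18·y³ − 7, and check whether it is a (positive or negative) perfect cube.
Check small values of y:
  y = 0: RHS = -7 is not a perfect cube.
  y = 1: RHS = 11 is not a perfect cube.
  y = -1: RHS = -25 is not a perfect cube.
  y = 2: RHS = 137 is not a perfect cube.
  y = -2: RHS = -151 is not a perfect cube.
  y = 3: RHS = 479 is not a perfect cube.
  y = -3: RHS = -493 is not a perfect cube.
Continuing the search up to |y| = 30 finds no solutions either.
No (x, y) in the scanned range satisfies the equation.

No integer solutions with |y| ≤ 30.


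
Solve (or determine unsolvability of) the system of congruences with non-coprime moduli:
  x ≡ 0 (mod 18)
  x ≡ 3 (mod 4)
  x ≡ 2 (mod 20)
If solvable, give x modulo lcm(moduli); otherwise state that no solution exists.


Moduli 18, 4, 20 are not pairwise coprime, so CRT works modulo lcm(m_i) when all pairwise compatibility conditions hold.
Pairwise compatibility: gcd(m_i, m_j) must divide a_i - a_j for every pair.
Merge one congruence at a time:
  Start: x ≡ 0 (mod 18).
  Combine with x ≡ 3 (mod 4): gcd(18, 4) = 2, and 3 - 0 = 3 is NOT divisible by 2.
    ⇒ system is inconsistent (no integer solution).

No solution (the system is inconsistent).


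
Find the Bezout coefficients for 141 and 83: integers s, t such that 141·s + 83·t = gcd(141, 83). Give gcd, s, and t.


Euclidean algorithm on (141, 83) — divide until remainder is 0:
  141 = 1 · 83 + 58
  83 = 1 · 58 + 25
  58 = 2 · 25 + 8
  25 = 3 · 8 + 1
  8 = 8 · 1 + 0
gcd(141, 83) = 1.
Track Bezout coefficients alongside the remainders: start with r₀ = 141 = a·1 + b·0 (s = 1, t = 0) and r₁ = 83 = a·0 + b·1 (s = 0, t = 1); each new remainder r_{k+1} = r_{k-1} − q_k·r_k inherits s_{k+1} = s_{k-1} − q_k·s_k, t_{k+1} = t_{k-1} − q_k·t_k, so r_k = a·s_k + b·t_k at every step:
  q = 1: r = 58, s = 1 − 1·0 = 1, t = 0 − 1·1 = -1  (check: 141·1 + 83·(-1) = 58)
  q = 1: r = 25, s = 0 − 1·1 = -1, t = 1 − 1·(-1) = 2  (check: 141·(-1) + 83·2 = 25)
  q = 2: r = 8, s = 1 − 2·(-1) = 3, t = -1 − 2·2 = -5  (check: 141·3 + 83·(-5) = 8)
  q = 3: r = 1, s = -1 − 3·3 = -10, t = 2 − 3·(-5) = 17  (check: 141·(-10) + 83·17 = 1)
The row with r = 1 (the gcd) gives the Bezout coefficients s = -10, t = 17.
Result: 141 · (-10) + 83 · (17) = 1.

gcd(141, 83) = 1; s = -10, t = 17 (check: 141·(-10) + 83·17 = 1).


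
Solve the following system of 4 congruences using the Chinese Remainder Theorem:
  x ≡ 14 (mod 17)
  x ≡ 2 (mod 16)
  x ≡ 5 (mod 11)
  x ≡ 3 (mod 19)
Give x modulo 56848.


Product of moduli M = 17 · 16 · 11 · 19 = 56848.
Merge one congruence at a time:
  Start: x ≡ 14 (mod 17).
  Combine with x ≡ 2 (mod 16); new modulus lcm = 272.
    Write x = 14 + 17·t and substitute into x ≡ 2 (mod 16): 17·t ≡ 2 − 14 = -12 (mod 16).
    Reduce coefficients mod 16: 1·t ≡ 4 (mod 16).
    So t ≡ 4 (mod 16).
    Then x = 14 + 17·4 = 82, valid modulo lcm(17, 16) = 272: x ≡ 82 (mod 272).
  Combine with x ≡ 5 (mod 11); new modulus lcm = 2992.
    Write x = 82 + 272·t and substitute into x ≡ 5 (mod 11): 272·t ≡ 5 − 82 = -77 (mod 11).
    Reduce coefficients mod 11: 8·t ≡ 0 (mod 11).
    The inverse of 8 mod 11 is 7 (since 8·7 = 56 = 5·11 + 1), so t ≡ 7·0 = 0 ≡ 0 (mod 11).
    Then x = 82 + 272·0 = 82, valid modulo lcm(272, 11) = 2992: x ≡ 82 (mod 2992).
  Combine with x ≡ 3 (mod 19); new modulus lcm = 56848.
    Write x = 82 + 2992·t and substitute into x ≡ 3 (mod 19): 2992·t ≡ 3 − 82 = -79 (mod 19).
    Reduce coefficients mod 19: 9·t ≡ 16 (mod 19).
    The inverse of 9 mod 19 is 17 (since 9·17 = 153 = 8·19 + 1), so t ≡ 17·16 = 272 ≡ 6 (mod 19).
    Then x = 82 + 2992·6 = 18034, valid modulo lcm(2992, 19) = 56848: x ≡ 18034 (mod 56848).
Verify against each original: 18034 mod 17 = 14, 18034 mod 16 = 2, 18034 mod 11 = 5, 18034 mod 19 = 3.

x ≡ 18034 (mod 56848).


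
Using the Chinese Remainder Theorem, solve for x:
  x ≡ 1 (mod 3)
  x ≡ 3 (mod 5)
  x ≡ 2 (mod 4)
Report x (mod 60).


Moduli 3, 5, 4 are pairwise coprime; by CRT there is a unique solution modulo M = 3 · 5 · 4 = 60.
Solve pairwise, accumulating the modulus:
  Start with x ≡ 1 (mod 3).
  Combine with x ≡ 3 (mod 5): since gcd(3, 5) = 1, we get a unique residue mod 15.
    Write x = 1 + 3·t and substitute into x ≡ 3 (mod 5): 3·t ≡ 3 − 1 = 2 (mod 5).
    The inverse of 3 mod 5 is 2 (since 3·2 = 6 = 1·5 + 1), so t ≡ 2·2 = 4 ≡ 4 (mod 5).
    Then x = 1 + 3·4 = 13, valid modulo lcm(3, 5) = 15: x ≡ 13 (mod 15).
  Combine with x ≡ 2 (mod 4): since gcd(15, 4) = 1, we get a unique residue mod 60.
    Write x = 13 + 15·t and substitute into x ≡ 2 (mod 4): 15·t ≡ 2 − 13 = -11 (mod 4).
    Reduce coefficients mod 4: 3·t ≡ 1 (mod 4).
    The inverse of 3 mod 4 is 3 (since 3·3 = 9 = 2·4 + 1), so t ≡ 3·1 = 3 ≡ 3 (mod 4).
    Then x = 13 + 15·3 = 58, valid modulo lcm(15, 4) = 60: x ≡ 58 (mod 60).
Verify: 58 mod 3 = 1 ✓, 58 mod 5 = 3 ✓, 58 mod 4 = 2 ✓.

x ≡ 58 (mod 60).


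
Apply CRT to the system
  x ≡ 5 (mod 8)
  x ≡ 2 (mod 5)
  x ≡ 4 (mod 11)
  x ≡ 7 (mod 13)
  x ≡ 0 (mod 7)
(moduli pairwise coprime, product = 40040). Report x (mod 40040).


Product of moduli M = 8 · 5 · 11 · 13 · 7 = 40040.
Merge one congruence at a time:
  Start: x ≡ 5 (mod 8).
  Combine with x ≡ 2 (mod 5); new modulus lcm = 40.
    Write x = 5 + 8·t and substitute into x ≡ 2 (mod 5): 8·t ≡ 2 − 5 = -3 (mod 5).
    Reduce coefficients mod 5: 3·t ≡ 2 (mod 5).
    The inverse of 3 mod 5 is 2 (since 3·2 = 6 = 1·5 + 1), so t ≡ 2·2 = 4 ≡ 4 (mod 5).
    Then x = 5 + 8·4 = 37, valid modulo lcm(8, 5) = 40: x ≡ 37 (mod 40).
  Combine with x ≡ 4 (mod 11); new modulus lcm = 440.
    Write x = 37 + 40·t and substitute into x ≡ 4 (mod 11): 40·t ≡ 4 − 37 = -33 (mod 11).
    Reduce coefficients mod 11: 7·t ≡ 0 (mod 11).
    The inverse of 7 mod 11 is 8 (since 7·8 = 56 = 5·11 + 1), so t ≡ 8·0 = 0 ≡ 0 (mod 11).
    Then x = 37 + 40·0 = 37, valid modulo lcm(40, 11) = 440: x ≡ 37 (mod 440).
  Combine with x ≡ 7 (mod 13); new modulus lcm = 5720.
    Write x = 37 + 440·t and substitute into x ≡ 7 (mod 13): 440·t ≡ 7 − 37 = -30 (mod 13).
    Reduce coefficients mod 13: 11·t ≡ 9 (mod 13).
    The inverse of 11 mod 13 is 6 (since 11·6 = 66 = 5·13 + 1), so t ≡ 6·9 = 54 ≡ 2 (mod 13).
    Then x = 37 + 440·2 = 917, valid modulo lcm(440, 13) = 5720: x ≡ 917 (mod 5720).
  Combine with x ≡ 0 (mod 7); new modulus lcm = 40040.
    Write x = 917 + 5720·t and substitute into x ≡ 0 (mod 7): 5720·t ≡ 0 − 917 = -917 (mod 7).
    Reduce coefficients mod 7: 1·t ≡ 0 (mod 7).
    So t ≡ 0 (mod 7).
    Then x = 917 + 5720·0 = 917, valid modulo lcm(5720, 7) = 40040: x ≡ 917 (mod 40040).
Verify against each original: 917 mod 8 = 5, 917 mod 5 = 2, 917 mod 11 = 4, 917 mod 13 = 7, 917 mod 7 = 0.

x ≡ 917 (mod 40040).


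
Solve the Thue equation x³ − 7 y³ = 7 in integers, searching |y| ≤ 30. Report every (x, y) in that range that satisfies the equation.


The equation is x³ - 7y³ = 7. For fixed y, x³ = 7·y³ + 7, so a solution requires the RHS to be a perfect cube.
Strategy: iterate y from -30 to 30, compute RHS = 7·y³ + 7, and check whether it is a (positive or negative) perfect cube.
Check small values of y:
  y = 0: RHS = 7 is not a perfect cube.
  y = 1: RHS = 14 is not a perfect cube.
  y = -1: RHS = 0 = (0)³ ⇒ x = 0 works.
  y = 2: RHS = 63 is not a perfect cube.
  y = -2: RHS = -49 is not a perfect cube.
  y = 3: RHS = 196 is not a perfect cube.
  y = -3: RHS = -182 is not a perfect cube.
Continuing the search up to |y| = 30 finds no further solutions beyond those listed.
Collected solutions: (0, -1).

Solutions (with |y| ≤ 30): (0, -1).


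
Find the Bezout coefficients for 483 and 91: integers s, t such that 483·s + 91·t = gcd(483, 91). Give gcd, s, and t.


Euclidean algorithm on (483, 91) — divide until remainder is 0:
  483 = 5 · 91 + 28
  91 = 3 · 28 + 7
  28 = 4 · 7 + 0
gcd(483, 91) = 7.
Track Bezout coefficients alongside the remainders: start with r₀ = 483 = a·1 + b·0 (s = 1, t = 0) and r₁ = 91 = a·0 + b·1 (s = 0, t = 1); each new remainder r_{k+1} = r_{k-1} − q_k·r_k inherits s_{k+1} = s_{k-1} − q_k·s_k, t_{k+1} = t_{k-1} − q_k·t_k, so r_k = a·s_k + b·t_k at every step:
  q = 5: r = 28, s = 1 − 5·0 = 1, t = 0 − 5·1 = -5  (check: 483·1 + 91·(-5) = 28)
  q = 3: r = 7, s = 0 − 3·1 = -3, t = 1 − 3·(-5) = 16  (check: 483·(-3) + 91·16 = 7)
The row with r = 7 (the gcd) gives the Bezout coefficients s = -3, t = 16.
Result: 483 · (-3) + 91 · (16) = 7.

gcd(483, 91) = 7; s = -3, t = 16 (check: 483·(-3) + 91·16 = 7).


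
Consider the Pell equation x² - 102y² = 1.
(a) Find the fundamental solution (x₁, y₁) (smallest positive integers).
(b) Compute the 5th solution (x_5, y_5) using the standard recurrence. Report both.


Step 1: Find the fundamental solution (x₁, y₁) of x² - 102y² = 1.
  Expand √102 as a continued fraction. a₀ = ⌊√102⌋ = 10; iterate m_{k+1} = d_k·a_k − m_k, d_{k+1} = (102 − m_{k+1}²)/d_k, a_{k+1} = ⌊(a₀ + m_{k+1})/d_{k+1}⌋ (starting m₀ = 0, d₀ = 1), with convergents p_k = a_k·p_{k-1} + p_{k-2}, q_k = a_k·q_{k-1} + q_{k-2} (p₋₁ = 1, q₋₁ = 0):
  k = 0: a₀ = 10; p₀/q₀ = 10/1; p₀² − 102·q₀² = 100 − 102 = -2.
  k = 1: m = 10, d = 2, a = ⌊(10 + 10)/2⌋ = 10; p/q = (10·10 + 1)/(10·1 + 0) = 101/10; p² − 102·q² = 10201 − 10200 = 1.
  The first convergent with p² − 102·q² = 1 gives the fundamental solution (x₁, y₁) = (101, 10).
Step 2: Apply the recurrence (x_{n+1}, y_{n+1}) = (x₁x_n + 102y₁y_n, x₁y_n + y₁x_n) repeatedly.
  From (x_1, y_1) = (101, 10): x_2 = 101·101 + 102·10·10 = 20401; y_2 = 101·10 + 10·101 = 2020.
  From (x_2, y_2) = (20401, 2020): x_3 = 101·20401 + 102·10·2020 = 4120901; y_3 = 101·2020 + 10·20401 = 408030.
  From (x_3, y_3) = (4120901, 408030): x_4 = 101·4120901 + 102·10·408030 = 832401601; y_4 = 101·408030 + 10·4120901 = 82420040.
  From (x_4, y_4) = (832401601, 82420040): x_5 = 101·832401601 + 102·10·82420040 = 168141002501; y_5 = 101·82420040 + 10·832401601 = 16648440050.
Step 3: Verify x_5² - 102·y_5² = 28271396722041288255001 - 28271396722041288255000 = 1 (should be 1). ✓

(x_1, y_1) = (101, 10); (x_5, y_5) = (168141002501, 16648440050).


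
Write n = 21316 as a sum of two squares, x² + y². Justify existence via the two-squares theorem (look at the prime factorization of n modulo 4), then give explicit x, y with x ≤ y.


Step 1: Factor n = 21316 = 2^2 · 73^2.
Step 2: Check the mod-4 condition on each prime factor: 2 = 2 (special); 73 ≡ 1 (mod 4), exponent 2.
All primes ≡ 3 (mod 4) appear to even exponent (or don't appear), so by the two-squares theorem n IS expressible as a sum of two squares.
Step 3: Build a representation. Group n = k² · m with k = 2 and m = 73 · 73 = 5329 (a product of primes ≡ 1 (mod 4)); a representation of m scales to one of n via (k·x)² + (k·y)² = k²(x² + y²). Each prime p ≡ 1 (mod 4) is itself a sum of two squares; find a² by testing p − a² for a perfect square:
  73: 73 − 1² = 72, 73 − 2² = 69, 73 − 3² = 64 = 8² ⇒ 73 = 3² + 8².
  Combine using the Brahmagupta–Fibonacci identity (a² + b²)(c² + d²) = (ac − bd)² + (ad + bc)² = (ac + bd)² + (ad − bc)²:
  73 · 73 = 5329: from (3² + 8²)(3² + 8²), take (3·3 − 8·8, 3·8 + 8·3) = (9 − 64, 24 + 24) = (-55, 48); dropping signs (only squares matter) gives (55, 48); check 55² + 48² = 3025 + 2304 = 5329 ✓.
  Scale by k = 2: (2·55, 2·48) = (110, 96).
Step 4: Order so x ≤ y and verify: 96² + 110² = 9216 + 12100 = 21316 = n. ✓

n = 21316 = 96² + 110² (one valid representation with x ≤ y).


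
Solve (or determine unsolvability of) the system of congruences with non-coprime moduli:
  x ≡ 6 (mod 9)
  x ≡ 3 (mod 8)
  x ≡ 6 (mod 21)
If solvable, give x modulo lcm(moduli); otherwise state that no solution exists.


Moduli 9, 8, 21 are not pairwise coprime, so CRT works modulo lcm(m_i) when all pairwise compatibility conditions hold.
Pairwise compatibility: gcd(m_i, m_j) must divide a_i - a_j for every pair.
Merge one congruence at a time:
  Start: x ≡ 6 (mod 9).
  Combine with x ≡ 3 (mod 8): gcd(9, 8) = 1; 3 - 6 = -3, which IS divisible by 1, so compatible.
    Write x = 6 + 9·t and substitute into x ≡ 3 (mod 8): 9·t ≡ 3 − 6 = -3 (mod 8).
    Reduce coefficients mod 8: 1·t ≡ 5 (mod 8).
    So t ≡ 5 (mod 8).
    Then x = 6 + 9·5 = 51, valid modulo lcm(9, 8) = 72: x ≡ 51 (mod 72).
  Combine with x ≡ 6 (mod 21): gcd(72, 21) = 3; 6 - 51 = -45, which IS divisible by 3, so compatible.
    Write x = 51 + 72·t and substitute into x ≡ 6 (mod 21): 72·t ≡ 6 − 51 = -45 (mod 21).
    Divide the congruence (and modulus) by g = 3: 24·t ≡ -15 (mod 7).
    Reduce coefficients mod 7: 3·t ≡ 6 (mod 7).
    The inverse of 3 mod 7 is 5 (since 3·5 = 15 = 2·7 + 1), so t ≡ 5·6 = 30 ≡ 2 (mod 7).
    Then x = 51 + 72·2 = 195, valid modulo lcm(72, 21) = 504: x ≡ 195 (mod 504).
Verify: 195 mod 9 = 6, 195 mod 8 = 3, 195 mod 21 = 6.

x ≡ 195 (mod 504).


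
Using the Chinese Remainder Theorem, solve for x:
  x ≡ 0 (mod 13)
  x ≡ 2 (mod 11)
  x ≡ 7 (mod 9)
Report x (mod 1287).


Moduli 13, 11, 9 are pairwise coprime; by CRT there is a unique solution modulo M = 13 · 11 · 9 = 1287.
Solve pairwise, accumulating the modulus:
  Start with x ≡ 0 (mod 13).
  Combine with x ≡ 2 (mod 11): since gcd(13, 11) = 1, we get a unique residue mod 143.
    Write x = 0 + 13·t and substitute into x ≡ 2 (mod 11): 13·t ≡ 2 − 0 = 2 (mod 11).
    Reduce coefficients mod 11: 2·t ≡ 2 (mod 11).
    The inverse of 2 mod 11 is 6 (since 2·6 = 12 = 1·11 + 1), so t ≡ 6·2 = 12 ≡ 1 (mod 11).
    Then x = 0 + 13·1 = 13, valid modulo lcm(13, 11) = 143: x ≡ 13 (mod 143).
  Combine with x ≡ 7 (mod 9): since gcd(143, 9) = 1, we get a unique residue mod 1287.
    Write x = 13 + 143·t and substitute into x ≡ 7 (mod 9): 143·t ≡ 7 − 13 = -6 (mod 9).
    Reduce coefficients mod 9: 8·t ≡ 3 (mod 9).
    The inverse of 8 mod 9 is 8 (since 8·8 = 64 = 7·9 + 1), so t ≡ 8·3 = 24 ≡ 6 (mod 9).
    Then x = 13 + 143·6 = 871, valid modulo lcm(143, 9) = 1287: x ≡ 871 (mod 1287).
Verify: 871 mod 13 = 0 ✓, 871 mod 11 = 2 ✓, 871 mod 9 = 7 ✓.

x ≡ 871 (mod 1287).


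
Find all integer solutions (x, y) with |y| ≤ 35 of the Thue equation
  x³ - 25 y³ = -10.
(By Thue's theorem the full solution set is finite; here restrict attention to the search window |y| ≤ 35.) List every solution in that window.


The equation is x³ - 25y³ = -10. For fixed y, x³ = 25·y³ − 10, so a solution requires the RHS to be a perfect cube.
Strategy: iterate y from -35 to 35, compute RHS = 25·y³ − 10, and check whether it is a (positive or negative) perfect cube.
Check small values of y:
  y = 0: RHS = -10 is not a perfect cube.
  y = 1: RHS = 15 is not a perfect cube.
  y = -1: RHS = -35 is not a perfect cube.
  y = 2: RHS = 190 is not a perfect cube.
  y = -2: RHS = -210 is not a perfect cube.
  y = 3: RHS = 665 is not a perfect cube.
  y = -3: RHS = -685 is not a perfect cube.
Continuing the search up to |y| = 35 finds no solutions either.
No (x, y) in the scanned range satisfies the equation.

No integer solutions with |y| ≤ 35.


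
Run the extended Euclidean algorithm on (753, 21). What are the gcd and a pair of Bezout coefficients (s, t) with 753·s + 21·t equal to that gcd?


Euclidean algorithm on (753, 21) — divide until remainder is 0:
  753 = 35 · 21 + 18
  21 = 1 · 18 + 3
  18 = 6 · 3 + 0
gcd(753, 21) = 3.
Track Bezout coefficients alongside the remainders: start with r₀ = 753 = a·1 + b·0 (s = 1, t = 0) and r₁ = 21 = a·0 + b·1 (s = 0, t = 1); each new remainder r_{k+1} = r_{k-1} − q_k·r_k inherits s_{k+1} = s_{k-1} − q_k·s_k, t_{k+1} = t_{k-1} − q_k·t_k, so r_k = a·s_k + b·t_k at every step:
  q = 35: r = 18, s = 1 − 35·0 = 1, t = 0 − 35·1 = -35  (check: 753·1 + 21·(-35) = 18)
  q = 1: r = 3, s = 0 − 1·1 = -1, t = 1 − 1·(-35) = 36  (check: 753·(-1) + 21·36 = 3)
The row with r = 3 (the gcd) gives the Bezout coefficients s = -1, t = 36.
Result: 753 · (-1) + 21 · (36) = 3.

gcd(753, 21) = 3; s = -1, t = 36 (check: 753·(-1) + 21·36 = 3).


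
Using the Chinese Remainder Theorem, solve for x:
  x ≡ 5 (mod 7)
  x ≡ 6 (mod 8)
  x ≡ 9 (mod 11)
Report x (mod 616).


Moduli 7, 8, 11 are pairwise coprime; by CRT there is a unique solution modulo M = 7 · 8 · 11 = 616.
Solve pairwise, accumulating the modulus:
  Start with x ≡ 5 (mod 7).
  Combine with x ≡ 6 (mod 8): since gcd(7, 8) = 1, we get a unique residue mod 56.
    Write x = 5 + 7·t and substitute into x ≡ 6 (mod 8): 7·t ≡ 6 − 5 = 1 (mod 8).
    The inverse of 7 mod 8 is 7 (since 7·7 = 49 = 6·8 + 1), so t ≡ 7·1 = 7 ≡ 7 (mod 8).
    Then x = 5 + 7·7 = 54, valid modulo lcm(7, 8) = 56: x ≡ 54 (mod 56).
  Combine with x ≡ 9 (mod 11): since gcd(56, 11) = 1, we get a unique residue mod 616.
    Write x = 54 + 56·t and substitute into x ≡ 9 (mod 11): 56·t ≡ 9 − 54 = -45 (mod 11).
    Reduce coefficients mod 11: 1·t ≡ 10 (mod 11).
    So t ≡ 10 (mod 11).
    Then x = 54 + 56·10 = 614, valid modulo lcm(56, 11) = 616: x ≡ 614 (mod 616).
Verify: 614 mod 7 = 5 ✓, 614 mod 8 = 6 ✓, 614 mod 11 = 9 ✓.

x ≡ 614 (mod 616).


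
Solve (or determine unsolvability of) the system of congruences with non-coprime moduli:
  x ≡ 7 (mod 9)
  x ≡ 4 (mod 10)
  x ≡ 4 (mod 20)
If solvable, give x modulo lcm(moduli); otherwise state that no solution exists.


Moduli 9, 10, 20 are not pairwise coprime, so CRT works modulo lcm(m_i) when all pairwise compatibility conditions hold.
Pairwise compatibility: gcd(m_i, m_j) must divide a_i - a_j for every pair.
Merge one congruence at a time:
  Start: x ≡ 7 (mod 9).
  Combine with x ≡ 4 (mod 10): gcd(9, 10) = 1; 4 - 7 = -3, which IS divisible by 1, so compatible.
    Write x = 7 + 9·t and substitute into x ≡ 4 (mod 10): 9·t ≡ 4 − 7 = -3 (mod 10).
    Reduce coefficients mod 10: 9·t ≡ 7 (mod 10).
    The inverse of 9 mod 10 is 9 (since 9·9 = 81 = 8·10 + 1), so t ≡ 9·7 = 63 ≡ 3 (mod 10).
    Then x = 7 + 9·3 = 34, valid modulo lcm(9, 10) = 90: x ≡ 34 (mod 90).
  Combine with x ≡ 4 (mod 20): gcd(90, 20) = 10; 4 - 34 = -30, which IS divisible by 10, so compatible.
    Write x = 34 + 90·t and substitute into x ≡ 4 (mod 20): 90·t ≡ 4 − 34 = -30 (mod 20).
    Divide the congruence (and modulus) by g = 10: 9·t ≡ -3 (mod 2).
    Reduce coefficients mod 2: 1·t ≡ 1 (mod 2).
    So t ≡ 1 (mod 2).
    Then x = 34 + 90·1 = 124, valid modulo lcm(90, 20) = 180: x ≡ 124 (mod 180).
Verify: 124 mod 9 = 7, 124 mod 10 = 4, 124 mod 20 = 4.

x ≡ 124 (mod 180).


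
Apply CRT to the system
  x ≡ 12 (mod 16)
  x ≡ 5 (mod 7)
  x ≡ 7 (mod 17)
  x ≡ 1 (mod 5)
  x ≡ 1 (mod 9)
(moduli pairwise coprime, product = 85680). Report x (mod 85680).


Product of moduli M = 16 · 7 · 17 · 5 · 9 = 85680.
Merge one congruence at a time:
  Start: x ≡ 12 (mod 16).
  Combine with x ≡ 5 (mod 7); new modulus lcm = 112.
    Write x = 12 + 16·t and substitute into x ≡ 5 (mod 7): 16·t ≡ 5 − 12 = -7 (mod 7).
    Reduce coefficients mod 7: 2·t ≡ 0 (mod 7).
    The inverse of 2 mod 7 is 4 (since 2·4 = 8 = 1·7 + 1), so t ≡ 4·0 = 0 ≡ 0 (mod 7).
    Then x = 12 + 16·0 = 12, valid modulo lcm(16, 7) = 112: x ≡ 12 (mod 112).
  Combine with x ≡ 7 (mod 17); new modulus lcm = 1904.
    Write x = 12 + 112·t and substitute into x ≡ 7 (mod 17): 112·t ≡ 7 − 12 = -5 (mod 17).
    Reduce coefficients mod 17: 10·t ≡ 12 (mod 17).
    The inverse of 10 mod 17 is 12 (since 10·12 = 120 = 7·17 + 1), so t ≡ 12·12 = 144 ≡ 8 (mod 17).
    Then x = 12 + 112·8 = 908, valid modulo lcm(112, 17) = 1904: x ≡ 908 (mod 1904).
  Combine with x ≡ 1 (mod 5); new modulus lcm = 9520.
    Write x = 908 + 1904·t and substitute into x ≡ 1 (mod 5): 1904·t ≡ 1 − 908 = -907 (mod 5).
    Reduce coefficients mod 5: 4·t ≡ 3 (mod 5).
    The inverse of 4 mod 5 is 4 (since 4·4 = 16 = 3·5 + 1), so t ≡ 4·3 = 12 ≡ 2 (mod 5).
    Then x = 908 + 1904·2 = 4716, valid modulo lcm(1904, 5) = 9520: x ≡ 4716 (mod 9520).
  Combine with x ≡ 1 (mod 9); new modulus lcm = 85680.
    Write x = 4716 + 9520·t and substitute into x ≡ 1 (mod 9): 9520·t ≡ 1 − 4716 = -4715 (mod 9).
    Reduce coefficients mod 9: 7·t ≡ 1 (mod 9).
    The inverse of 7 mod 9 is 4 (since 7·4 = 28 = 3·9 + 1), so t ≡ 4·1 = 4 ≡ 4 (mod 9).
    Then x = 4716 + 9520·4 = 42796, valid modulo lcm(9520, 9) = 85680: x ≡ 42796 (mod 85680).
Verify against each original: 42796 mod 16 = 12, 42796 mod 7 = 5, 42796 mod 17 = 7, 42796 mod 5 = 1, 42796 mod 9 = 1.

x ≡ 42796 (mod 85680).


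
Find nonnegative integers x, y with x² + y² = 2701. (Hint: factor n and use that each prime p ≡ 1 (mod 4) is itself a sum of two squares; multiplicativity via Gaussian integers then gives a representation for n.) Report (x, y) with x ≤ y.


Step 1: Factor n = 2701 = 37 · 73.
Step 2: Check the mod-4 condition on each prime factor: 37 ≡ 1 (mod 4), exponent 1; 73 ≡ 1 (mod 4), exponent 1.
All primes ≡ 3 (mod 4) appear to even exponent (or don't appear), so by the two-squares theorem n IS expressible as a sum of two squares.
Step 3: Build a representation. Here n = 37 · 73 is a product of primes ≡ 1 (mod 4). Each prime p ≡ 1 (mod 4) is itself a sum of two squares; find a² by testing p − a² for a perfect square:
  37: 37 − 1² = 36 = 6² ⇒ 37 = 1² + 6².
  73: 73 − 1² = 72, 73 − 2² = 69, 73 − 3² = 64 = 8² ⇒ 73 = 3² + 8².
  Combine using the Brahmagupta–Fibonacci identity (a² + b²)(c² + d²) = (ac − bd)² + (ad + bc)² = (ac + bd)² + (ad − bc)²:
  37 · 73 = 2701: from (1² + 6²)(3² + 8²), take (1·3 − 6·8, 1·8 + 6·3) = (3 − 48, 8 + 18) = (-45, 26); dropping signs (only squares matter) gives (45, 26); check 45² + 26² = 2025 + 676 = 2701 ✓.
Step 4: Order so x ≤ y and verify: 26² + 45² = 676 + 2025 = 2701 = n. ✓

n = 2701 = 26² + 45² (one valid representation with x ≤ y).


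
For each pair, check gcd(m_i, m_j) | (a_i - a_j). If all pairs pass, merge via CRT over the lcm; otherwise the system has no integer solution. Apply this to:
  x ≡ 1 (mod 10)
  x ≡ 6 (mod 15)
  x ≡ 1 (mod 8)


Moduli 10, 15, 8 are not pairwise coprime, so CRT works modulo lcm(m_i) when all pairwise compatibility conditions hold.
Pairwise compatibility: gcd(m_i, m_j) must divide a_i - a_j for every pair.
Merge one congruence at a time:
  Start: x ≡ 1 (mod 10).
  Combine with x ≡ 6 (mod 15): gcd(10, 15) = 5; 6 - 1 = 5, which IS divisible by 5, so compatible.
    Write x = 1 + 10·t and substitute into x ≡ 6 (mod 15): 10·t ≡ 6 − 1 = 5 (mod 15).
    Divide the congruence (and modulus) by g = 5: 2·t ≡ 1 (mod 3).
    The inverse of 2 mod 3 is 2 (since 2·2 = 4 = 1·3 + 1), so t ≡ 2·1 = 2 ≡ 2 (mod 3).
    Then x = 1 + 10·2 = 21, valid modulo lcm(10, 15) = 30: x ≡ 21 (mod 30).
  Combine with x ≡ 1 (mod 8): gcd(30, 8) = 2; 1 - 21 = -20, which IS divisible by 2, so compatible.
    Write x = 21 + 30·t and substitute into x ≡ 1 (mod 8): 30·t ≡ 1 − 21 = -20 (mod 8).
    Divide the congruence (and modulus) by g = 2: 15·t ≡ -10 (mod 4).
    Reduce coefficients mod 4: 3·t ≡ 2 (mod 4).
    The inverse of 3 mod 4 is 3 (since 3·3 = 9 = 2·4 + 1), so t ≡ 3·2 = 6 ≡ 2 (mod 4).
    Then x = 21 + 30·2 = 81, valid modulo lcm(30, 8) = 120: x ≡ 81 (mod 120).
Verify: 81 mod 10 = 1, 81 mod 15 = 6, 81 mod 8 = 1.

x ≡ 81 (mod 120).
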